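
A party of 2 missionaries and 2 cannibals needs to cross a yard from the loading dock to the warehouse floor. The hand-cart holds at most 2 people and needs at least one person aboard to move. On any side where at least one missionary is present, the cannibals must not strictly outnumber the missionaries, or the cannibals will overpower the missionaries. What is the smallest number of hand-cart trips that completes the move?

5

Counting alone: each trip to the warehouse floor takes at most 2 across and each return brings at least 1 back, so after t trips out (and t−1 returns) at most 2t − (t−1) of the 4 are across; that first reaches 4 at t = 3, so at least 5 crossings are needed.
The plan below uses exactly 5 crossings, so it is optimal:
1. 2 cannibals → the warehouse floor.  (the loading dock: 2M 0C; the warehouse floor: 0M 2C)
2. 1 cannibal ← the loading dock.  (the loading dock: 2M 1C; the warehouse floor: 0M 1C)
3. 2 missionaries → the warehouse floor.  (the loading dock: 0M 1C; the warehouse floor: 2M 1C)
4. 1 cannibal ← the loading dock.  (the loading dock: 0M 2C; the warehouse floor: 2M 0C)
5. 2 cannibals → the warehouse floor.  (the loading dock: 0M 0C; the warehouse floor: 2M 2C)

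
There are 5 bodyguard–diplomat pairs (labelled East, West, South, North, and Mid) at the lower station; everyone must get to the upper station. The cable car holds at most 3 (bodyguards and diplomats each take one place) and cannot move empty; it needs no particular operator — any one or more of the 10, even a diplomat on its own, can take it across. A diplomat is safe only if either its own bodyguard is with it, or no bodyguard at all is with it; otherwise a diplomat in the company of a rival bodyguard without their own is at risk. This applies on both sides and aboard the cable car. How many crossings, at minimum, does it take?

Counting alone: each trip to the upper station takes at most 3 across and each return brings at least 1 back, so after t trips out (and t−1 returns) at most 3t − (t−1) of the 10 are across; that first reaches 10 at t = 5, so at least 9 crossings are needed.
The safety rule pushes this higher. Following every safe sequence of crossings, the most of the 10 that can be at the upper station as the cable car arrives there on crossing 9 is 9 — never all 10.
So no plan with fewer than 11 crossings exists, and this one achieves 11:
1. bodyguard East and diplomat East cross → the upper station.
2. bodyguard East crosses ← the lower station.
3. diplomat North, diplomat South, and diplomat West cross → the upper station.
4. diplomat East crosses ← the lower station.
5. bodyguard North, bodyguard South, and bodyguard West cross → the upper station.
6. bodyguard West and diplomat West cross ← the lower station.
7. bodyguard East, bodyguard Mid, and bodyguard West cross → the upper station.
8. diplomat South crosses ← the lower station.
9. diplomat East and diplomat West cross → the upper station.
10. diplomat East crosses ← the lower station.
11. diplomat East, diplomat Mid, and diplomat South cross → the upper station.

11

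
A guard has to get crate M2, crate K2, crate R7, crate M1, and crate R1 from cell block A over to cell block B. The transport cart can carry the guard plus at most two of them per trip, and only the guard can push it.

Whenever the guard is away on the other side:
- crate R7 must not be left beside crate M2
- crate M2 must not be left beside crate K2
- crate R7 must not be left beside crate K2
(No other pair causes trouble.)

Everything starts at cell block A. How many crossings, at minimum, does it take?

Counting alone: the guard can take at most 2 across per trip to cell block B, so moving all 5 needs at least 3 loaded trips out, with a return between consecutive ones — at least 5 crossings.
The safety rule pushes this higher. Following every safe sequence of crossings, the most of the 5 that can be at cell block B as the transport cart arrives there on crossing 5 is 4 — never all 5.
So no plan with fewer than 7 crossings exists, and this one achieves 7:
1. Guard goes to cell block B with crate K2 and crate M2.
2. Guard goes back to cell block A with crate M2.
3. Guard goes to cell block B with crate M1 and crate M2.
4. Guard goes back to cell block A with crate M2.
5. Guard goes to cell block B with crate M2 and crate R1.
6. Guard goes back to cell block A with crate M2.
7. Guard goes to cell block B with crate M2 and crate R7.

7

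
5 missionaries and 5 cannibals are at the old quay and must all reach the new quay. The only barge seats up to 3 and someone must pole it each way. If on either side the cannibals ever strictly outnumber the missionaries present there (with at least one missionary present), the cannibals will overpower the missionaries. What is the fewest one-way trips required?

11

Counting alone: each trip to the new quay takes at most 3 across and each return brings at least 1 back, so after t trips out (and t−1 returns) at most 3t − (t−1) of the 10 are across; that first reaches 10 at t = 5, so at least 9 crossings are needed.
The safety rule pushes this higher. Following every safe sequence of crossings, the most of the 10 that can be at the new quay as the barge arrives there on crossing 9 is 9 — never all 10.
So no plan with fewer than 11 crossings exists, and this one achieves 11:
1. 2 cannibals → the new quay.  (the old quay: 5M 3C; the new quay: 0M 2C)
2. 1 cannibal ← the old quay.  (the old quay: 5M 4C; the new quay: 0M 1C)
3. 3 cannibals → the new quay.  (the old quay: 5M 1C; the new quay: 0M 4C)
4. 1 cannibal ← the old quay.  (the old quay: 5M 2C; the new quay: 0M 3C)
5. 3 missionaries → the new quay.  (the old quay: 2M 2C; the new quay: 3M 3C)
6. 1 missionary and 1 cannibal ← the old quay.  (the old quay: 3M 3C; the new quay: 2M 2C)
7. 3 missionaries → the new quay.  (the old quay: 0M 3C; the new quay: 5M 2C)
8. 1 cannibal ← the old quay.  (the old quay: 0M 4C; the new quay: 5M 1C)
9. 2 cannibals → the new quay.  (the old quay: 0M 2C; the new quay: 5M 3C)
10. 1 cannibal ← the old quay.  (the old quay: 0M 3C; the new quay: 5M 2C)
11. 3 cannibals → the new quay.  (the old quay: 0M 0C; the new quay: 5M 5C)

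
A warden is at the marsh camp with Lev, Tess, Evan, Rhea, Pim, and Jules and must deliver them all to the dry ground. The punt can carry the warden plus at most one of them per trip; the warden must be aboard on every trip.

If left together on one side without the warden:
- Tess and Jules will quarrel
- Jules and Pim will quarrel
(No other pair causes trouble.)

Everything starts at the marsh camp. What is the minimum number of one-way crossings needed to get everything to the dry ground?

Counting alone: the warden can take at most 1 across per trip to the dry ground, so moving all 6 needs at least 6 loaded trips out, with a return between consecutive ones — at least 11 crossings.
The safety rule pushes this higher. Following every safe sequence of crossings, the most of the 6 that can be at the dry ground as the punt arrives there on crossing 11 is 5 — never all 6.
So no plan with fewer than 13 crossings exists, and this one achieves 13:
1. Warden goes to the dry ground with Jules.
2. Warden goes back to the marsh camp alone.
3. Warden goes to the dry ground with Lev.
4. Warden goes back to the marsh camp alone.
5. Warden goes to the dry ground with Tess.
6. Warden goes back to the marsh camp with Jules.
7. Warden goes to the dry ground with Pim.
8. Warden goes back to the marsh camp alone.
9. Warden goes to the dry ground with Evan.
10. Warden goes back to the marsh camp alone.
11. Warden goes to the dry ground with Rhea.
12. Warden goes back to the marsh camp alone.
13. Warden goes to the dry ground with Jules.

13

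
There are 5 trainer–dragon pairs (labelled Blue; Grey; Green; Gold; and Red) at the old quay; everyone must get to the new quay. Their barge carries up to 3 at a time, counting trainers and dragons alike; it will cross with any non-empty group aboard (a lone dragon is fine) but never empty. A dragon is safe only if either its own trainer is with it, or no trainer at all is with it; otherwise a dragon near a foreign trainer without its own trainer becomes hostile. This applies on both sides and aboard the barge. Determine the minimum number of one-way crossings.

11

Counting alone: each trip to the new quay takes at most 3 across and each return brings at least 1 back, so after t trips out (and t−1 returns) at most 3t − (t−1) of the 10 are across; that first reaches 10 at t = 5, so at least 9 crossings are needed.
The safety rule pushes this higher. Following every safe sequence of crossings, the most of the 10 that can be at the new quay as the barge arrives there on crossing 9 is 9 — never all 10.
So no plan with fewer than 11 crossings exists, and this one achieves 11:
1. dragon Blue and trainer Blue cross → the new quay.
2. trainer Blue crosses ← the old quay.
3. dragon Gold, dragon Green, and dragon Grey cross → the new quay.
4. dragon Blue crosses ← the old quay.
5. trainer Gold, trainer Green, and trainer Grey cross → the new quay.
6. dragon Grey and trainer Grey cross ← the old quay.
7. trainer Blue, trainer Grey, and trainer Red cross → the new quay.
8. dragon Green crosses ← the old quay.
9. dragon Blue and dragon Grey cross → the new quay.
10. dragon Blue crosses ← the old quay.
11. dragon Blue, dragon Green, and dragon Red cross → the new quay.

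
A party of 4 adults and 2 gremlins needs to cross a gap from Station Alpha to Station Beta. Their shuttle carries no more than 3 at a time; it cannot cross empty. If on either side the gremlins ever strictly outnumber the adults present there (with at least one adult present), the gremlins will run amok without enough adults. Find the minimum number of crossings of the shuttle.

Counting alone: each trip to Station Beta takes at most 3 across and each return brings at least 1 back, so after t trips out (and t−1 returns) at most 3t − (t−1) of the 6 are across; that first reaches 6 at t = 3, so at least 5 crossings are needed.
The plan below uses exactly 5 crossings, so it is optimal:
1. 2 gremlins → Station Beta.  (Station Alpha: 4A 0G; Station Beta: 0A 2G)
2. 1 gremlin ← Station Alpha.  (Station Alpha: 4A 1G; Station Beta: 0A 1G)
3. 2 adults and 1 gremlin → Station Beta.  (Station Alpha: 2A 0G; Station Beta: 2A 2G)
4. 1 gremlin ← Station Alpha.  (Station Alpha: 2A 1G; Station Beta: 2A 1G)
5. 2 adults and 1 gremlin → Station Beta.  (Station Alpha: 0A 0G; Station Beta: 4A 2G)

5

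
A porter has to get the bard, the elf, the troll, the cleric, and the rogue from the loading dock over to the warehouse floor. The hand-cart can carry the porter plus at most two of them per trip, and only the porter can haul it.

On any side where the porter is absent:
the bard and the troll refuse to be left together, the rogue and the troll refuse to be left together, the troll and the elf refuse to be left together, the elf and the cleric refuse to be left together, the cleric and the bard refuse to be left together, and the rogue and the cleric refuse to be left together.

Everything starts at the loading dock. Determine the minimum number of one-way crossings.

Counting alone: the porter can take at most 2 across per trip to the warehouse floor, so moving all 5 needs at least 3 loaded trips out, with a return between consecutive ones — at least 5 crossings.
The safety rule pushes this higher. Following every safe sequence of crossings, the most of the 5 that can be at the warehouse floor as the hand-cart arrives there on crossing 5 is 4 — never all 5.
So no plan with fewer than 7 crossings exists, and this one achieves 7:
1. Porter goes to the warehouse floor with the cleric and the troll.  [the loading dock: the bard, the elf, the rogue | the warehouse floor: the cleric, the troll]
2. Porter goes back to the loading dock alone.  [the loading dock: the bard, the elf, the rogue | the warehouse floor: the cleric, the troll]
3. Porter goes to the warehouse floor with the bard.  [the loading dock: the elf, the rogue | the warehouse floor: the bard, the cleric, the troll]
4. Porter goes back to the loading dock with the cleric and the troll.  [the loading dock: the cleric, the elf, the rogue, the troll | the warehouse floor: the bard]
5. Porter goes to the warehouse floor with the elf and the rogue.  [the loading dock: the cleric, the troll | the warehouse floor: the bard, the elf, the rogue]
6. Porter goes back to the loading dock alone.  [the loading dock: the cleric, the troll | the warehouse floor: the bard, the elf, the rogue]
7. Porter goes to the warehouse floor with the cleric and the troll.  [the loading dock: — | the warehouse floor: the bard, the cleric, the elf, the rogue, the troll]

7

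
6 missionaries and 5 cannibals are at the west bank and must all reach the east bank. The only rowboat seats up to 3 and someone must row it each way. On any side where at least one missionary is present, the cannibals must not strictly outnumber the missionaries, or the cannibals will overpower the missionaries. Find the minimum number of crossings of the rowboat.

9

Counting alone: each trip to the east bank takes at most 3 across and each return brings at least 1 back, so after t trips out (and t−1 returns) at most 3t − (t−1) of the 11 are across; that first reaches 11 at t = 5, so at least 9 crossings are needed.
The plan below uses exactly 9 crossings, so it is optimal:
1. 3 cannibals → the east bank.  (the west bank: 6M 2C; the east bank: 0M 3C)
2. 1 cannibal ← the west bank.  (the west bank: 6M 3C; the east bank: 0M 2C)
3. 3 missionaries → the east bank.  (the west bank: 3M 3C; the east bank: 3M 2C)
4. 1 missionary ← the west bank.  (the west bank: 4M 3C; the east bank: 2M 2C)
5. 2 missionaries and 1 cannibal → the east bank.  (the west bank: 2M 2C; the east bank: 4M 3C)
6. 1 missionary ← the west bank.  (the west bank: 3M 2C; the east bank: 3M 3C)
7. 2 missionaries and 1 cannibal → the east bank.  (the west bank: 1M 1C; the east bank: 5M 4C)
8. 1 missionary ← the west bank.  (the west bank: 2M 1C; the east bank: 4M 4C)
9. 2 missionaries and 1 cannibal → the east bank.  (the west bank: 0M 0C; the east bank: 6M 5C)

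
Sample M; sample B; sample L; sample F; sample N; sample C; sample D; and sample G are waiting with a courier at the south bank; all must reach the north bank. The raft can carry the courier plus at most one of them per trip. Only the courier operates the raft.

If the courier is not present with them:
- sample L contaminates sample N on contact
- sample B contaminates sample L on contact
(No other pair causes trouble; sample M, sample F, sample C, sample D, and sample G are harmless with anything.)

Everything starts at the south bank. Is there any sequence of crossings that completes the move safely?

1. Courier goes to the north bank with sample L.  [the south bank: sample B, sample C, sample D, sample F, sample G, sample M, sample N | the north bank: sample L]
2. Courier goes back to the south bank alone.  [the south bank: sample B, sample C, sample D, sample F, sample G, sample M, sample N | the north bank: sample L]
3. Courier goes to the north bank with sample M.  [the south bank: sample B, sample C, sample D, sample F, sample G, sample N | the north bank: sample L, sample M]
4. Courier goes back to the south bank alone.  [the south bank: sample B, sample C, sample D, sample F, sample G, sample N | the north bank: sample L, sample M]
5. Courier goes to the north bank with sample B.  [the south bank: sample C, sample D, sample F, sample G, sample N | the north bank: sample B, sample L, sample M]
6. Courier goes back to the south bank with sample L.  [the south bank: sample C, sample D, sample F, sample G, sample L, sample N | the north bank: sample B, sample M]
7. Courier goes to the north bank with sample N.  [the south bank: sample C, sample D, sample F, sample G, sample L | the north bank: sample B, sample M, sample N]
8. Courier goes back to the south bank alone.  [the south bank: sample C, sample D, sample F, sample G, sample L | the north bank: sample B, sample M, sample N]
9. Courier goes to the north bank with sample F.  [the south bank: sample C, sample D, sample G, sample L | the north bank: sample B, sample F, sample M, sample N]
10. Courier goes back to the south bank alone.  [the south bank: sample C, sample D, sample G, sample L | the north bank: sample B, sample F, sample M, sample N]
11. Courier goes to the north bank with sample C.  [the south bank: sample D, sample G, sample L | the north bank: sample B, sample C, sample F, sample M, sample N]
12. Courier goes back to the south bank alone.  [the south bank: sample D, sample G, sample L | the north bank: sample B, sample C, sample F, sample M, sample N]
13. Courier goes to the north bank with sample D.  [the south bank: sample G, sample L | the north bank: sample B, sample C, sample D, sample F, sample M, sample N]
14. Courier goes back to the south bank alone.  [the south bank: sample G, sample L | the north bank: sample B, sample C, sample D, sample F, sample M, sample N]
15. Courier goes to the north bank with sample G.  [the south bank: sample L | the north bank: sample B, sample C, sample D, sample F, sample G, sample M, sample N]
16. Courier goes back to the south bank alone.  [the south bank: sample L | the north bank: sample B, sample C, sample D, sample F, sample G, sample M, sample N]
17. Courier goes to the north bank with sample L.  [the south bank: — | the north bank: sample B, sample C, sample D, sample F, sample G, sample L, sample M, sample N]

Yes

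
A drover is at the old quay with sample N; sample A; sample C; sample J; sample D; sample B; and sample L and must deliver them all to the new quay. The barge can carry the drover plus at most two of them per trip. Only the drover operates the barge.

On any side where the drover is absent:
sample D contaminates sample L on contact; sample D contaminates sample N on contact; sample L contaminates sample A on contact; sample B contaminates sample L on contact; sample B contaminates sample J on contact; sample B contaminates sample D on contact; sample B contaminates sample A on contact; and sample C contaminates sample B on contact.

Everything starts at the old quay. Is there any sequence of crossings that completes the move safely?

No

Whatever the first load, the items left behind include a forbidden pair without the drover. No opening move is safe, so no plan exists.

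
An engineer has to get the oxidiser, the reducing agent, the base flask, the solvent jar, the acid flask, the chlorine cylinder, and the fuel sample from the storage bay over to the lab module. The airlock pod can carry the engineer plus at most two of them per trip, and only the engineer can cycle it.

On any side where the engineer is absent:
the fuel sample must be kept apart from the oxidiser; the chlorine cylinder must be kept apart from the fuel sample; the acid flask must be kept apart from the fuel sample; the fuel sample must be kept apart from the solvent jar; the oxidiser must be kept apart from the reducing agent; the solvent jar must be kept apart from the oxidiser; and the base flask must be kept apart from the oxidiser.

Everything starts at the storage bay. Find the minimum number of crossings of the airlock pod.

Counting alone: the engineer can take at most 2 across per trip to the lab module, so moving all 7 needs at least 4 loaded trips out, with a return between consecutive ones — at least 7 crossings.
The safety rule pushes this higher. Following every safe sequence of crossings, the most of the 7 that can be at the lab module as the airlock pod arrives there on crossings 7, 9 is 5, 6 respectively — never all 7.
So no plan with fewer than 11 crossings exists, and this one achieves 11:
1. Engineer goes to the lab module with the fuel sample and the oxidiser.  [the storage bay: the acid flask, the base flask, the chlorine cylinder, the reducing agent, the solvent jar | the lab module: the fuel sample, the oxidiser]
2. Engineer goes back to the storage bay with the oxidiser.  [the storage bay: the acid flask, the base flask, the chlorine cylinder, the oxidiser, the reducing agent, the solvent jar | the lab module: the fuel sample]
3. Engineer goes to the lab module with the oxidiser and the reducing agent.  [the storage bay: the acid flask, the base flask, the chlorine cylinder, the solvent jar | the lab module: the fuel sample, the oxidiser, the reducing agent]
4. Engineer goes back to the storage bay with the oxidiser.  [the storage bay: the acid flask, the base flask, the chlorine cylinder, the oxidiser, the solvent jar | the lab module: the fuel sample, the reducing agent]
5. Engineer goes to the lab module with the base flask and the oxidiser.  [the storage bay: the acid flask, the chlorine cylinder, the solvent jar | the lab module: the base flask, the fuel sample, the oxidiser, the reducing agent]
6. Engineer goes back to the storage bay with the oxidiser.  [the storage bay: the acid flask, the chlorine cylinder, the oxidiser, the solvent jar | the lab module: the base flask, the fuel sample, the reducing agent]
7. Engineer goes to the lab module with the acid flask and the solvent jar.  [the storage bay: the chlorine cylinder, the oxidiser | the lab module: the acid flask, the base flask, the fuel sample, the reducing agent, the solvent jar]
8. Engineer goes back to the storage bay with the fuel sample.  [the storage bay: the chlorine cylinder, the fuel sample, the oxidiser | the lab module: the acid flask, the base flask, the reducing agent, the solvent jar]
9. Engineer goes to the lab module with the chlorine cylinder and the oxidiser.  [the storage bay: the fuel sample | the lab module: the acid flask, the base flask, the chlorine cylinder, the oxidiser, the reducing agent, the solvent jar]
10. Engineer goes back to the storage bay with the oxidiser.  [the storage bay: the fuel sample, the oxidiser | the lab module: the acid flask, the base flask, the chlorine cylinder, the reducing agent, the solvent jar]
11. Engineer goes to the lab module with the fuel sample and the oxidiser.  [the storage bay: — | the lab module: the acid flask, the base flask, the chlorine cylinder, the fuel sample, the oxidiser, the reducing agent, the solvent jar]

11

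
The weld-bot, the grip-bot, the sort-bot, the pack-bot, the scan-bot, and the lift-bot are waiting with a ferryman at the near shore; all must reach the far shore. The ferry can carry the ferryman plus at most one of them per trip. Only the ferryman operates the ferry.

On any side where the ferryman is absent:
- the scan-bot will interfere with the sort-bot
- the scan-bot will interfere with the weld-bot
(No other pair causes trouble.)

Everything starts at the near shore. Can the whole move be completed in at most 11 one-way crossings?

No

Counting alone: the ferryman can take at most 1 across per trip to the far shore, so moving all 6 needs at least 6 loaded trips out, with a return between consecutive ones — at least 11 crossings.
The safety rule pushes this higher. Following every safe sequence of crossings, the most of the 6 that can be at the far shore as the ferry arrives there on crossing 11 is 5 — never all 6.
So the move cannot be finished within 11 crossings. (The shortest complete plan takes 13:)
1. Ferryman goes to the far shore with the scan-bot.  [the near shore: the grip-bot, the lift-bot, the pack-bot, the sort-bot, the weld-bot | the far shore: the scan-bot]
2. Ferryman goes back to the near shore alone.  [the near shore: the grip-bot, the lift-bot, the pack-bot, the sort-bot, the weld-bot | the far shore: the scan-bot]
3. Ferryman goes to the far shore with the weld-bot.  [the near shore: the grip-bot, the lift-bot, the pack-bot, the sort-bot | the far shore: the scan-bot, the weld-bot]
4. Ferryman goes back to the near shore with the scan-bot.  [the near shore: the grip-bot, the lift-bot, the pack-bot, the scan-bot, the sort-bot | the far shore: the weld-bot]
5. Ferryman goes to the far shore with the sort-bot.  [the near shore: the grip-bot, the lift-bot, the pack-bot, the scan-bot | the far shore: the sort-bot, the weld-bot]
6. Ferryman goes back to the near shore alone.  [the near shore: the grip-bot, the lift-bot, the pack-bot, the scan-bot | the far shore: the sort-bot, the weld-bot]
7. Ferryman goes to the far shore with the grip-bot.  [the near shore: the lift-bot, the pack-bot, the scan-bot | the far shore: the grip-bot, the sort-bot, the weld-bot]
8. Ferryman goes back to the near shore alone.  [the near shore: the lift-bot, the pack-bot, the scan-bot | the far shore: the grip-bot, the sort-bot, the weld-bot]
9. Ferryman goes to the far shore with the pack-bot.  [the near shore: the lift-bot, the scan-bot | the far shore: the grip-bot, the pack-bot, the sort-bot, the weld-bot]
10. Ferryman goes back to the near shore alone.  [the near shore: the lift-bot, the scan-bot | the far shore: the grip-bot, the pack-bot, the sort-bot, the weld-bot]
11. Ferryman goes to the far shore with the lift-bot.  [the near shore: the scan-bot | the far shore: the grip-bot, the lift-bot, the pack-bot, the sort-bot, the weld-bot]
12. Ferryman goes back to the near shore alone.  [the near shore: the scan-bot | the far shore: the grip-bot, the lift-bot, the pack-bot, the sort-bot, the weld-bot]
13. Ferryman goes to the far shore with the scan-bot.  [the near shore: — | the far shore: the grip-bot, the lift-bot, the pack-bot, the scan-bot, the sort-bot, the weld-bot]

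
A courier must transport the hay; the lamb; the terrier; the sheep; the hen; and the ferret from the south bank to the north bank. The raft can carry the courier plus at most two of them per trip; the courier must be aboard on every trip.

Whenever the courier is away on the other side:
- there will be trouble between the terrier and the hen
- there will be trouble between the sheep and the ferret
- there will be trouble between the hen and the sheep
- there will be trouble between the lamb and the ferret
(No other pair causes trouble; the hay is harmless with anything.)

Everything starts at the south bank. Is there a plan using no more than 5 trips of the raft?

Counting alone: the courier can take at most 2 across per trip to the north bank, so moving all 6 needs at least 3 loaded trips out, with a return between consecutive ones — at least 5 crossings.
The safety rule pushes this higher. Following every safe sequence of crossings, the most of the 6 that can be at the north bank as the raft arrives there on crossing 5 is 5 — never all 6.
So the move cannot be finished within 5 crossings. (The shortest complete plan takes 7:)
1. Courier goes to the north bank with the ferret and the hen.
2. Courier goes back to the south bank alone.
3. Courier goes to the north bank with the hay and the lamb.
4. Courier goes back to the south bank with the ferret.
5. Courier goes to the north bank with the sheep and the terrier.
6. Courier goes back to the south bank with the hen.
7. Courier goes to the north bank with the ferret and the hen.

No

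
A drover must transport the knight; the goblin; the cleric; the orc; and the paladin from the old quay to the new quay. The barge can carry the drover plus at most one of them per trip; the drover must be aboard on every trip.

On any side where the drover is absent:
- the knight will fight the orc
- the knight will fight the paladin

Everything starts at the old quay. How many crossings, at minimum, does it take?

11

Counting alone: the drover can take at most 1 across per trip to the new quay, so moving all 5 needs at least 5 loaded trips out, with a return between consecutive ones — at least 9 crossings.
The safety rule pushes this higher. Following every safe sequence of crossings, the most of the 5 that can be at the new quay as the barge arrives there on crossing 9 is 4 — never all 5.
So no plan with fewer than 11 crossings exists, and this one achieves 11:
1. Drover goes to the new quay with the knight.  [the old quay: the cleric, the goblin, the orc, the paladin | the new quay: the knight]
2. Drover goes back to the old quay alone.  [the old quay: the cleric, the goblin, the orc, the paladin | the new quay: the knight]
3. Drover goes to the new quay with the goblin.  [the old quay: the cleric, the orc, the paladin | the new quay: the goblin, the knight]
4. Drover goes back to the old quay alone.  [the old quay: the cleric, the orc, the paladin | the new quay: the goblin, the knight]
5. Drover goes to the new quay with the cleric.  [the old quay: the orc, the paladin | the new quay: the cleric, the goblin, the knight]
6. Drover goes back to the old quay alone.  [the old quay: the orc, the paladin | the new quay: the cleric, the goblin, the knight]
7. Drover goes to the new quay with the orc.  [the old quay: the paladin | the new quay: the cleric, the goblin, the knight, the orc]
8. Drover goes back to the old quay with the knight.  [the old quay: the knight, the paladin | the new quay: the cleric, the goblin, the orc]
9. Drover goes to the new quay with the paladin.  [the old quay: the knight | the new quay: the cleric, the goblin, the orc, the paladin]
10. Drover goes back to the old quay alone.  [the old quay: the knight | the new quay: the cleric, the goblin, the orc, the paladin]
11. Drover goes to the new quay with the knight.  [the old quay: — | the new quay: the cleric, the goblin, the knight, the orc, the paladin]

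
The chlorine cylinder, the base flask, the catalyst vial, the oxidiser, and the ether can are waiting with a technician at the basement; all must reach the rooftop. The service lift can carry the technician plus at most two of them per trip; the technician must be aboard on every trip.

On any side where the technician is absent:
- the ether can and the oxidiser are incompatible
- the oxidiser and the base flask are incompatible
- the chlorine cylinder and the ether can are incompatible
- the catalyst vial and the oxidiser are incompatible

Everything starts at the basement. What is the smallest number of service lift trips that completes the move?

5

Counting alone: the technician can take at most 2 across per trip to the rooftop, so moving all 5 needs at least 3 loaded trips out, with a return between consecutive ones — at least 5 crossings.
The plan below uses exactly 5 crossings, so it is optimal:
1. Technician goes to the rooftop with the chlorine cylinder and the oxidiser.
2. Technician goes back to the basement alone.
3. Technician goes to the rooftop with the base flask and the catalyst vial.
4. Technician goes back to the basement with the oxidiser.
5. Technician goes to the rooftop with the ether can and the oxidiser.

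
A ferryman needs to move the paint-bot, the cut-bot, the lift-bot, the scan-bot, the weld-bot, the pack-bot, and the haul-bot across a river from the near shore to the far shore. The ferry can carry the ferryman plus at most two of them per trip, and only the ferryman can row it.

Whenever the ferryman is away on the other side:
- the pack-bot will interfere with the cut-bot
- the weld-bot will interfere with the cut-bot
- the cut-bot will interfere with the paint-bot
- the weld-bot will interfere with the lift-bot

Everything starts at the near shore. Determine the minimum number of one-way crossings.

Counting alone: the ferryman can take at most 2 across per trip to the far shore, so moving all 7 needs at least 4 loaded trips out, with a return between consecutive ones — at least 7 crossings.
The plan below uses exactly 7 crossings, so it is optimal:
1. Ferryman goes to the far shore with the cut-bot and the lift-bot.  [the near shore: the haul-bot, the pack-bot, the paint-bot, the scan-bot, the weld-bot | the far shore: the cut-bot, the lift-bot]
2. Ferryman goes back to the near shore alone.  [the near shore: the haul-bot, the pack-bot, the paint-bot, the scan-bot, the weld-bot | the far shore: the cut-bot, the lift-bot]
3. Ferryman goes to the far shore with the haul-bot and the scan-bot.  [the near shore: the pack-bot, the paint-bot, the weld-bot | the far shore: the cut-bot, the haul-bot, the lift-bot, the scan-bot]
4. Ferryman goes back to the near shore alone.  [the near shore: the pack-bot, the paint-bot, the weld-bot | the far shore: the cut-bot, the haul-bot, the lift-bot, the scan-bot]
5. Ferryman goes to the far shore with the pack-bot and the paint-bot.  [the near shore: the weld-bot | the far shore: the cut-bot, the haul-bot, the lift-bot, the pack-bot, the paint-bot, the scan-bot]
6. Ferryman goes back to the near shore with the cut-bot.  [the near shore: the cut-bot, the weld-bot | the far shore: the haul-bot, the lift-bot, the pack-bot, the paint-bot, the scan-bot]
7. Ferryman goes to the far shore with the cut-bot and the weld-bot.  [the near shore: — | the far shore: the cut-bot, the haul-bot, the lift-bot, the pack-bot, the paint-bot, the scan-bot, the weld-bot]

7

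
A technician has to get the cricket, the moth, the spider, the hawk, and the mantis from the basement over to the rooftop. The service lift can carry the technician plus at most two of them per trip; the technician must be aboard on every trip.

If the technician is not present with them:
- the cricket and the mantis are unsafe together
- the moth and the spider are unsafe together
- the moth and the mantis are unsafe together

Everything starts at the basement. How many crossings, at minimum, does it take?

5

Counting alone: the technician can take at most 2 across per trip to the rooftop, so moving all 5 needs at least 3 loaded trips out, with a return between consecutive ones — at least 5 crossings.
The plan below uses exactly 5 crossings, so it is optimal:
1. Technician goes to the rooftop with the cricket and the moth.
2. Technician goes back to the basement alone.
3. Technician goes to the rooftop with the hawk.
4. Technician goes back to the basement alone.
5. Technician goes to the rooftop with the mantis and the spider.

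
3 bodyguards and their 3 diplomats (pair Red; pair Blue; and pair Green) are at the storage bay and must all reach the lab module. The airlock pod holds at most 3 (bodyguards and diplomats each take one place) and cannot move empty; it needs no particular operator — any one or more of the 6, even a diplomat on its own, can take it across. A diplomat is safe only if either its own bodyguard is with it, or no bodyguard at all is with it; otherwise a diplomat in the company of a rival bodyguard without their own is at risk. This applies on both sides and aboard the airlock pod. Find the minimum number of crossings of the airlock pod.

5

Counting alone: each trip to the lab module takes at most 3 across and each return brings at least 1 back, so after t trips out (and t−1 returns) at most 3t − (t−1) of the 6 are across; that first reaches 6 at t = 3, so at least 5 crossings are needed.
The plan below uses exactly 5 crossings, so it is optimal:
1. bodyguard Red and diplomat Red cross → the lab module.
2. bodyguard Red crosses ← the storage bay.
3. bodyguard Blue, bodyguard Green, and bodyguard Red cross → the lab module.
4. diplomat Red crosses ← the storage bay.
5. diplomat Blue, diplomat Green, and diplomat Red cross → the lab module.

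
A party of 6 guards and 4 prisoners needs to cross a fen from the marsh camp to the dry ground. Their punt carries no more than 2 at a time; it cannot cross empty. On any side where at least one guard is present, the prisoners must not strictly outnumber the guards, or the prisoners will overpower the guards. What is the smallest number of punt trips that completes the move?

17

Counting alone: each trip to the dry ground takes at most 2 across and each return brings at least 1 back, so after t trips out (and t−1 returns) at most 2t − (t−1) of the 10 are across; that first reaches 10 at t = 9, so at least 17 crossings are needed.
The plan below uses exactly 17 crossings, so it is optimal:
1. 2 prisoners → the dry ground.  (the marsh camp: 6G 2P; the dry ground: 0G 2P)
2. 1 prisoner ← the marsh camp.  (the marsh camp: 6G 3P; the dry ground: 0G 1P)
3. 2 prisoners → the dry ground.  (the marsh camp: 6G 1P; the dry ground: 0G 3P)
4. 1 prisoner ← the marsh camp.  (the marsh camp: 6G 2P; the dry ground: 0G 2P)
5. 2 guards → the dry ground.  (the marsh camp: 4G 2P; the dry ground: 2G 2P)
6. 1 prisoner ← the marsh camp.  (the marsh camp: 4G 3P; the dry ground: 2G 1P)
7. 1 guard and 1 prisoner → the dry ground.  (the marsh camp: 3G 2P; the dry ground: 3G 2P)
8. 1 prisoner ← the marsh camp.  (the marsh camp: 3G 3P; the dry ground: 3G 1P)
9. 2 prisoners → the dry ground.  (the marsh camp: 3G 1P; the dry ground: 3G 3P)
10. 1 prisoner ← the marsh camp.  (the marsh camp: 3G 2P; the dry ground: 3G 2P)
11. 1 guard and 1 prisoner → the dry ground.  (the marsh camp: 2G 1P; the dry ground: 4G 3P)
12. 1 prisoner ← the marsh camp.  (the marsh camp: 2G 2P; the dry ground: 4G 2P)
13. 2 prisoners → the dry ground.  (the marsh camp: 2G 0P; the dry ground: 4G 4P)
14. 1 prisoner ← the marsh camp.  (the marsh camp: 2G 1P; the dry ground: 4G 3P)
15. 1 guard and 1 prisoner → the dry ground.  (the marsh camp: 1G 0P; the dry ground: 5G 4P)
16. 1 prisoner ← the marsh camp.  (the marsh camp: 1G 1P; the dry ground: 5G 3P)
17. 1 guard and 1 prisoner → the dry ground.  (the marsh camp: 0G 0P; the dry ground: 6G 4P)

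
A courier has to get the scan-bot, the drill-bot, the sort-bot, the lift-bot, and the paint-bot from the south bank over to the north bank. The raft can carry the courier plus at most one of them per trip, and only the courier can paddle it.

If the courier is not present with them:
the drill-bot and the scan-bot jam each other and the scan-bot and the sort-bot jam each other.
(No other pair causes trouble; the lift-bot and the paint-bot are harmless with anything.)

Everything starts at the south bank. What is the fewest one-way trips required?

Counting alone: the courier can take at most 1 across per trip to the north bank, so moving all 5 needs at least 5 loaded trips out, with a return between consecutive ones — at least 9 crossings.
The safety rule pushes this higher. Following every safe sequence of crossings, the most of the 5 that can be at the north bank as the raft arrives there on crossing 9 is 4 — never all 5.
So no plan with fewer than 11 crossings exists, and this one achieves 11:
1. Courier goes to the north bank with the scan-bot.
2. Courier goes back to the south bank alone.
3. Courier goes to the north bank with the drill-bot.
4. Courier goes back to the south bank with the scan-bot.
5. Courier goes to the north bank with the sort-bot.
6. Courier goes back to the south bank alone.
7. Courier goes to the north bank with the lift-bot.
8. Courier goes back to the south bank alone.
9. Courier goes to the north bank with the paint-bot.
10. Courier goes back to the south bank alone.
11. Courier goes to the north bank with the scan-bot.

11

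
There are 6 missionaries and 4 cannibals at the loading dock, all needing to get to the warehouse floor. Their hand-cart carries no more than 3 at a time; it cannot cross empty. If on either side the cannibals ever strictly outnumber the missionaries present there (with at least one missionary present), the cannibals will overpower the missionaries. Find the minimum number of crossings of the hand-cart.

Counting alone: each trip to the warehouse floor takes at most 3 across and each return brings at least 1 back, so after t trips out (and t−1 returns) at most 3t − (t−1) of the 10 are across; that first reaches 10 at t = 5, so at least 9 crossings are needed.
The plan below uses exactly 9 crossings, so it is optimal:
1. 2 cannibals → the warehouse floor.  (the loading dock: 6M 2C; the warehouse floor: 0M 2C)
2. 1 cannibal ← the loading dock.  (the loading dock: 6M 3C; the warehouse floor: 0M 1C)
3. 3 cannibals → the warehouse floor.  (the loading dock: 6M 0C; the warehouse floor: 0M 4C)
4. 1 cannibal ← the loading dock.  (the loading dock: 6M 1C; the warehouse floor: 0M 3C)
5. 3 missionaries → the warehouse floor.  (the loading dock: 3M 1C; the warehouse floor: 3M 3C)
6. 1 cannibal ← the loading dock.  (the loading dock: 3M 2C; the warehouse floor: 3M 2C)
7. 1 missionary and 2 cannibals → the warehouse floor.  (the loading dock: 2M 0C; the warehouse floor: 4M 4C)
8. 1 cannibal ← the loading dock.  (the loading dock: 2M 1C; the warehouse floor: 4M 3C)
9. 2 missionaries and 1 cannibal → the warehouse floor.  (the loading dock: 0M 0C; the warehouse floor: 6M 4C)

9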